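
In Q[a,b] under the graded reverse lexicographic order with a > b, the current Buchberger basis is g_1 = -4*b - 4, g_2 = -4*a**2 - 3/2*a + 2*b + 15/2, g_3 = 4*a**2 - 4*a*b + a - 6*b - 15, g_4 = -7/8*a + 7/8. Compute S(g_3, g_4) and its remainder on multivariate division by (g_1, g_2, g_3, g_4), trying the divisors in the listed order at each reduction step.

S(g_3, g_4) = -a*b + 5/4*a - 3/2*b - 15/4; remainder on division = 0.

lcm(LM(g_3), LM(g_4)) = a**2.
S = (lcm/LT(g_3))·g_3 − (lcm/LT(g_4))·g_4 = -a*b + 5/4*a - 3/2*b - 15/4.
Reduce S modulo (g_1, g_2, g_3, g_4) in that order:
  leading term a*b: subtract (1/4*a)·g_1 from -a*b + 5/4*a - 3/2*b - 15/4 → 9/4*a - 3/2*b - 15/4
  leading term a: subtract (-18/7)·g_4 from 9/4*a - 3/2*b - 15/4 → -3/2*b - 3/2
  leading term b: subtract (3/8)·g_1 from -3/2*b - 3/2 → 0
The remainder is 0, so this S-polynomial contributes no new basis element.
This is the inner loop of Buchberger's algorithm — each nonzero remainder becomes a new basis element.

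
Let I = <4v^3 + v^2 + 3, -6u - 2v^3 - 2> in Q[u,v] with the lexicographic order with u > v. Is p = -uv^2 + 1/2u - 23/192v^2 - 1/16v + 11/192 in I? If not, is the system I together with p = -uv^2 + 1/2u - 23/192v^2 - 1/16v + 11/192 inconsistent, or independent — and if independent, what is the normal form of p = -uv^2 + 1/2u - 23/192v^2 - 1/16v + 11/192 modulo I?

-uv^2 + 1/2u - 23/192v^2 - 1/16v + 11/192 lies in I (it reduces to 0).

First compute the reduced Gröbner basis of I by Buchberger's algorithm.
f_1 = 4v^3 + v^2 + 3, LT = v^3.
f_2 = -6u - 2v^3 - 2, LT = u.

The S-polynomials (S(f_1,f_2)) all reduce to 0 modulo the current basis, so we have a Gröbner basis.
Inter-reduce: drop elements whose leading term is divisible by another's, tail-reduce, and make monic.
Reduced Gröbner basis: {u - 1/12v^2 + 1/12, v^3 + 1/4v^2 + 3/4}.
Label its elements g_1 = u - 1/12v^2 + 1/12, g_2 = v^3 + 1/4v^2 + 3/4.

Reduce p = -uv^2 + 1/2u - 23/192v^2 - 1/16v + 11/192 modulo G:
  leading term uv^2: subtract (-v^2)·g_1 from -uv^2 + 1/2u - 23/192v^2 - 1/16v + 11/192 → 1/2u - 1/12v^4 - 7/192v^2 - 1/16v + 11/192
  leading term u: subtract (1/2)·g_1 from 1/2u - 1/12v^4 - 7/192v^2 - 1/16v + 11/192 → -1/12v^4 + 1/192v^2 - 1/16v + 1/64
  leading term v^4: subtract (-1/12v)·g_2 from -1/12v^4 + 1/192v^2 - 1/16v + 1/64 → 1/48v^3 + 1/192v^2 + 1/64
  leading term v^3: subtract (1/48)·g_2 from 1/48v^3 + 1/192v^2 + 1/64 → 0
  normal form = 0.
Since the normal form is 0, p ∈ I.

The remainder on division by a Gröbner basis is unique — it is the normal form.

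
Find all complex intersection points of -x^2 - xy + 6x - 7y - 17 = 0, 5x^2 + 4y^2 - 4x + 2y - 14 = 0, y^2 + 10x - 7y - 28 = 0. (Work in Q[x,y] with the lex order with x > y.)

Compute a lex Gröbner basis by Buchberger's algorithm.
f_1 = -x^2 - xy + 6x - 7y - 17, LT = x^2.
f_2 = 5x^2 - 4x + 4y^2 + 2y - 14, LT = x^2.
f_3 = 10x + y^2 - 7y - 28, LT = x.

S(f_1,f_2): lcm = x^2. S = xy - 26/5x - 4/5y^2 + 33/5y + 99/5.
  leading term xy: subtract (1/10y)·f_3 from xy - 26/5x - 4/5y^2 + 33/5y + 99/5 → -26/5x - 1/10y^3 - 1/10y^2 + 47/5y + 99/5
  leading term x: subtract (-13/25)·f_3 from -26/5x - 1/10y^3 - 1/10y^2 + 47/5y + 99/5 → -1/10y^3 + 21/50y^2 + 144/25y + 131/25
  leading term y^3: no divisor's leading term divides it; move -1/10y^3 to the remainder.
  leading term y^2: no divisor's leading term divides it; move 21/50y^2 to the remainder.
  leading term y: no divisor's leading term divides it; move 144/25y to the remainder.
  leading term 1: no divisor's leading term divides it; move 131/25 to the remainder.
  remainder -1/10y^3 + 21/50y^2 + 144/25y + 131/25 ≠ 0; add h_4 = -1/10y^3 + 21/50y^2 + 144/25y + 131/25 to the basis.

S(f_1,f_3): lcm = x^2. S = -1/10xy^2 + 17/10xy - 16/5x + 7y + 17.
  leading term xy^2: subtract (-1/100y^2)·f_3 from -1/10xy^2 + 17/10xy - 16/5x + 7y + 17 → 17/10xy - 16/5x + 1/100y^4 - 7/100y^3 - 7/25y^2 + 7y + 17
  leading term xy: subtract (17/100y)·f_3 from 17/10xy - 16/5x + 1/100y^4 - 7/100y^3 - 7/25y^2 + 7y + 17 → -16/5x + 1/100y^4 - 6/25y^3 + 91/100y^2 + 294/25y + 17
  leading term x: subtract (-8/25)·f_3 from -16/5x + 1/100y^4 - 6/25y^3 + 91/100y^2 + 294/25y + 17 → 1/100y^4 - 6/25y^3 + 123/100y^2 + 238/25y + 201/25
  leading term y^4: subtract (-1/10y)·h_4 from 1/100y^4 - 6/25y^3 + 123/100y^2 + 238/25y + 201/25 → -99/500y^3 + 903/500y^2 + 2511/250y + 201/25
  leading term y^3: subtract (99/50)·h_4 from -99/500y^3 + 903/500y^2 + 2511/250y + 201/25 → 609/625y^2 - 1701/1250y - 2919/1250
  leading term y^2: no divisor's leading term divides it; move 609/625y^2 to the remainder.
  leading term y: no divisor's leading term divides it; move -1701/1250y to the remainder.
  leading term 1: no divisor's leading term divides it; move -2919/1250 to the remainder.
  remainder 609/625y^2 - 1701/1250y - 2919/1250 ≠ 0; add h_5 = 609/625y^2 - 1701/1250y - 2919/1250 to the basis.

S(f_2,f_3): lcm = x^2. S = -1/10xy^2 + 7/10xy + 2x + 4/5y^2 + 2/5y - 14/5.
  leading term xy^2: subtract (-1/100y^2)·f_3 from -1/10xy^2 + 7/10xy + 2x + 4/5y^2 + 2/5y - 14/5 → 7/10xy + 2x + 1/100y^4 - 7/100y^3 + 13/25y^2 + 2/5y - 14/5
  leading term xy: subtract (7/100y)·f_3 from 7/10xy + 2x + 1/100y^4 - 7/100y^3 + 13/25y^2 + 2/5y - 14/5 → 2x + 1/100y^4 - 7/50y^3 + 101/100y^2 + 59/25y - 14/5
  leading term x: subtract (1/5)·f_3 from 2x + 1/100y^4 - 7/50y^3 + 101/100y^2 + 59/25y - 14/5 → 1/100y^4 - 7/50y^3 + 81/100y^2 + 94/25y + 14/5
  leading term y^4: subtract (-1/10y)·h_4 from 1/100y^4 - 7/50y^3 + 81/100y^2 + 94/25y + 14/5 → -49/500y^3 + 693/500y^2 + 1071/250y + 14/5
  leading term y^3: subtract (49/50)·h_4 from -49/500y^3 + 693/500y^2 + 1071/250y + 14/5 → 609/625y^2 - 1701/1250y - 2919/1250
  leading term y^2: subtract (1)·h_5 from 609/625y^2 - 1701/1250y - 2919/1250 → 0
  remainder 0.

S(f_1,h_4): leading monomials are coprime, so the S-polynomial reduces to 0 (Buchberger's first criterion).
S(f_2,h_4): leading monomials are coprime, so the S-polynomial reduces to 0 (Buchberger's first criterion).
S(f_3,h_4): leading monomials are coprime, so the S-polynomial reduces to 0 (Buchberger's first criterion).
S(f_1,h_5): leading monomials are coprime, so the S-polynomial reduces to 0 (Buchberger's first criterion).
S(f_2,h_5): leading monomials are coprime, so the S-polynomial reduces to 0 (Buchberger's first criterion).
S(f_3,h_5): leading monomials are coprime, so the S-polynomial reduces to 0 (Buchberger's first criterion).
S(h_4,h_5): lcm = y^3. S = -813/290y^2 - 16009/290y - 262/5.
  leading term y^2: subtract (-33875/11774)·h_5 from -813/290y^2 - 16009/290y - 262/5 → -198875/3364y - 198875/3364
  leading term y: no divisor's leading term divides it; move -198875/3364y to the remainder.
  leading term 1: no divisor's leading term divides it; move -198875/3364 to the remainder.
  remainder -198875/3364y - 198875/3364 ≠ 0; add h_6 = -198875/3364y - 198875/3364 to the basis.

S(f_1,h_6): leading monomials are coprime, so the S-polynomial reduces to 0 (Buchberger's first criterion).
S(f_2,h_6): leading monomials are coprime, so the S-polynomial reduces to 0 (Buchberger's first criterion).
S(f_3,h_6): leading monomials are coprime, so the S-polynomial reduces to 0 (Buchberger's first criterion).
S(h_4,h_6): lcm = y^3. S = -26/5y^2 - 288/5y - 262/5.
  leading term y^2: subtract (-3250/609)·h_5 from -26/5y^2 - 288/5y - 262/5 → -1881/29y - 1881/29
  leading term y: subtract (218196/198875)·h_6 from -1881/29y - 1881/29 → 0
  remainder 0.

S(h_5,h_6): lcm = y^2. S = -139/58y - 139/58.
  leading term y: subtract (8062/198875)·h_6 from -139/58y - 139/58 → 0
  remainder 0.

Every S-polynomial of the final basis reduces to 0, so we have a Gröbner basis.
Inter-reduce: drop elements whose leading term is divisible by another's, tail-reduce, and make monic.
Reduced Gröbner basis: {x - 2, y + 1}.

Elimination: the polynomial y + 1 lies in the elimination ideal for y, so y ∈ {-1}. For each such y, the remaining basis elements (now univariate) give the rest of the solution.
  y = -1: the earlier basis element becomes x - 2 = 0, giving x = 2 — point (2, -1).

{(2, -1)}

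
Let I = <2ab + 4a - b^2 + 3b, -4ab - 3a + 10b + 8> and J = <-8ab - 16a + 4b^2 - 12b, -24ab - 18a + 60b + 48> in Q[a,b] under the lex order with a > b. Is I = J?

Two ideals are equal iff their reduced Gröbner bases coincide (the reduced basis is unique for a fixed ordering).
Buchberger on the first generating set:
f_1 = 2ab + 4a - b^2 + 3b, LT = ab.
f_2 = -4ab - 3a + 10b + 8, LT = ab.

S(f_1,f_2): lcm = ab. S = 5/4a - 1/2b^2 + 4b + 2.
  leading term a: no divisor's leading term divides it; move 5/4a to the remainder.
  leading term b^2: no divisor's leading term divides it; move -1/2b^2 to the remainder.
  leading term b: no divisor's leading term divides it; move 4b to the remainder.
  leading term 1: no divisor's leading term divides it; move 2 to the remainder.
  remainder 5/4a - 1/2b^2 + 4b + 2 ≠ 0; add g_3 = 5/4a - 1/2b^2 + 4b + 2 to the basis.

S(f_1,g_3): lcm = ab. S = 2a + 2/5b^3 - 37/10b^2 - 1/10b.
  leading term a: subtract (8/5)·g_3 from 2a + 2/5b^3 - 37/10b^2 - 1/10b → 2/5b^3 - 29/10b^2 - 13/2b - 16/5
  leading term b^3: no divisor's leading term divides it; move 2/5b^3 to the remainder.
  leading term b^2: no divisor's leading term divides it; move -29/10b^2 to the remainder.
  leading term b: no divisor's leading term divides it; move -13/2b to the remainder.
  leading term 1: no divisor's leading term divides it; move -16/5 to the remainder.
  remainder 2/5b^3 - 29/10b^2 - 13/2b - 16/5 ≠ 0; add g_4 = 2/5b^3 - 29/10b^2 - 13/2b - 16/5 to the basis.

The other S-polynomials (S(f_2,g_3), S(f_1,g_4), S(f_2,g_4), S(g_3,g_4)) all reduce to 0 modulo the current basis, so we have a Gröbner basis.
Inter-reduce: drop elements whose leading term is divisible by another's, tail-reduce, and make monic.
Reduced Gröbner basis: {a - 2/5b^2 + 16/5b + 8/5, b^3 - 29/4b^2 - 65/4b - 8}.

Buchberger on the second generating set:
h_1 = -8ab - 16a + 4b^2 - 12b, LT = ab.
h_2 = -24ab - 18a + 60b + 48, LT = ab.

S(h_1,h_2): lcm = ab. S = 5/4a - 1/2b^2 + 4b + 2.
  leading term a: no divisor's leading term divides it; move 5/4a to the remainder.
  leading term b^2: no divisor's leading term divides it; move -1/2b^2 to the remainder.
  leading term b: no divisor's leading term divides it; move 4b to the remainder.
  leading term 1: no divisor's leading term divides it; move 2 to the remainder.
  remainder 5/4a - 1/2b^2 + 4b + 2 ≠ 0; add k_3 = 5/4a - 1/2b^2 + 4b + 2 to the basis.

S(h_1,k_3): lcm = ab. S = 2a + 2/5b^3 - 37/10b^2 - 1/10b.
  leading term a: subtract (8/5)·k_3 from 2a + 2/5b^3 - 37/10b^2 - 1/10b → 2/5b^3 - 29/10b^2 - 13/2b - 16/5
  leading term b^3: no divisor's leading term divides it; move 2/5b^3 to the remainder.
  leading term b^2: no divisor's leading term divides it; move -29/10b^2 to the remainder.
  leading term b: no divisor's leading term divides it; move -13/2b to the remainder.
  leading term 1: no divisor's leading term divides it; move -16/5 to the remainder.
  remainder 2/5b^3 - 29/10b^2 - 13/2b - 16/5 ≠ 0; add k_4 = 2/5b^3 - 29/10b^2 - 13/2b - 16/5 to the basis.

The other S-polynomials (S(h_2,k_3), S(h_1,k_4), S(h_2,k_4), S(k_3,k_4)) all reduce to 0 modulo the current basis, so we have a Gröbner basis.
Inter-reduce: drop elements whose leading term is divisible by another's, tail-reduce, and make monic.
Reduced Gröbner basis: {a - 2/5b^2 + 16/5b + 8/5, b^3 - 29/4b^2 - 65/4b - 8}.

Same reduced basis, so the two generating sets span the same ideal.

Yes, the ideals are equal.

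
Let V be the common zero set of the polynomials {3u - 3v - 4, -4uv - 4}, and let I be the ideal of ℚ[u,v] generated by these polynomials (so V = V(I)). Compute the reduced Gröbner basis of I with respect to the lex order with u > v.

G = {u - v - 4/3, v² + 4/3v + 1}

The reduced Gröbner basis is the canonical form of the ideal for this ordering.

f_1 = 3u - 3v - 4, LT = u.
f_2 = -4uv - 4, LT = uv.

S(f_1,f_2): lcm = uv. S = -v² - 4/3v - 1.
  leading term v²: no divisor's leading term divides it; move -v² to the remainder.
  leading term v: no divisor's leading term divides it; move -4/3v to the remainder.
  leading term 1: no divisor's leading term divides it; move -1 to the remainder.
  remainder -v² - 4/3v - 1 ≠ 0; add g_3 = -v² - 4/3v - 1 to the basis.

The other S-polynomials (S(f_1,g_3), S(f_2,g_3)) all reduce to 0 modulo the current basis, so we have a Gröbner basis.
Inter-reduce: drop elements whose leading term is divisible by another's, tail-reduce, and make monic.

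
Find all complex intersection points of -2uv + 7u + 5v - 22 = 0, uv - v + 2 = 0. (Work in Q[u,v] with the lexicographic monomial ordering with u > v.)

{(3, -1), (4/7, 14/3)}

Compute a lex Gröbner basis by Buchberger's algorithm.
f_1 = -2uv + 7u + 5v - 22, LT = uv.
f_2 = uv - v + 2, LT = uv.

S(f_1,f_2): lcm = uv. S = -7/2u - 3/2v + 9.
  leading term u: no divisor's leading term divides it; move -7/2u to the remainder.
  leading term v: no divisor's leading term divides it; move -3/2v to the remainder.
  leading term 1: no divisor's leading term divides it; move 9 to the remainder.
  remainder -7/2u - 3/2v + 9 ≠ 0; add h_3 = -7/2u - 3/2v + 9 to the basis.

S(f_1,h_3): lcm = uv. S = -7/2u - 3/7v^2 + 1/14v + 11.
  leading term u: subtract (1)·h_3 from -7/2u - 3/7v^2 + 1/14v + 11 → -3/7v^2 + 11/7v + 2
  leading term v^2: no divisor's leading term divides it; move -3/7v^2 to the remainder.
  leading term v: no divisor's leading term divides it; move 11/7v to the remainder.
  leading term 1: no divisor's leading term divides it; move 2 to the remainder.
  remainder -3/7v^2 + 11/7v + 2 ≠ 0; add h_4 = -3/7v^2 + 11/7v + 2 to the basis.

The other S-polynomials (S(f_2,h_3), S(f_1,h_4), S(f_2,h_4), S(h_3,h_4)) all reduce to 0 modulo the current basis, so we have a Gröbner basis.
Inter-reduce: drop elements whose leading term is divisible by another's, tail-reduce, and make monic.
Reduced Gröbner basis: {u + 3/7v - 18/7, v^2 - 11/3v - 14/3}.

Elimination: the polynomial v^2 - 11/3v - 14/3 lies in the elimination ideal for v, so v ∈ {-1, 14/3}. For each such v, the remaining basis elements (now univariate) give the rest of the solution.
  v = -1: the earlier basis element becomes u - 3 = 0, giving u = 3 — point (3, -1).
  v = 14/3: the earlier basis element becomes u - 4/7 = 0, giving u = 4/7 — point (4/7, 14/3).
Each listed point satisfies every original equation (direct substitution).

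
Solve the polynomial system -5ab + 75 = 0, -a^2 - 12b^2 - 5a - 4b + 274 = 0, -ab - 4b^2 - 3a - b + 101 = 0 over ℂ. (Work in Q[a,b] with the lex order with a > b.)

Compute a lex Gröbner basis by Buchberger's algorithm.
f_1 = -5ab + 75, LT = ab.
f_2 = -a^2 - 5a - 12b^2 - 4b + 274, LT = a^2.
f_3 = -ab - 3a - 4b^2 - b + 101, LT = ab.

S(f_1,f_2): lcm = a^2b. S = -5ab - 15a - 12b^3 - 4b^2 + 274b.
  leading term ab: subtract (1)·f_1 from -5ab - 15a - 12b^3 - 4b^2 + 274b → -15a - 12b^3 - 4b^2 + 274b - 75
  leading term a: no divisor's leading term divides it; move -15a to the remainder.
  leading term b^3: no divisor's leading term divides it; move -12b^3 to the remainder.
  leading term b^2: no divisor's leading term divides it; move -4b^2 to the remainder.
  leading term b: no divisor's leading term divides it; move 274b to the remainder.
  leading term 1: no divisor's leading term divides it; move -75 to the remainder.
  remainder -15a - 12b^3 - 4b^2 + 274b - 75 ≠ 0; add h_4 = -15a - 12b^3 - 4b^2 + 274b - 75 to the basis.

S(f_1,f_3): lcm = ab. S = -3a - 4b^2 - b + 86.
  leading term a: subtract (1/5)·h_4 from -3a - 4b^2 - b + 86 → 12/5b^3 - 16/5b^2 - 279/5b + 101
  leading term b^3: no divisor's leading term divides it; move 12/5b^3 to the remainder.
  leading term b^2: no divisor's leading term divides it; move -16/5b^2 to the remainder.
  leading term b: no divisor's leading term divides it; move -279/5b to the remainder.
  leading term 1: no divisor's leading term divides it; move 101 to the remainder.
  remainder 12/5b^3 - 16/5b^2 - 279/5b + 101 ≠ 0; add h_5 = 12/5b^3 - 16/5b^2 - 279/5b + 101 to the basis.

S(f_2,f_3): lcm = a^2b. S = -3a^2 - 4ab^2 + 4ab + 101a + 12b^3 + 4b^2 - 274b.
  leading term a^2: subtract (3)·f_2 from -3a^2 - 4ab^2 + 4ab + 101a + 12b^3 + 4b^2 - 274b → -4ab^2 + 4ab + 116a + 12b^3 + 40b^2 - 262b - 822
  leading term ab^2: subtract (4/5b)·f_1 from -4ab^2 + 4ab + 116a + 12b^3 + 40b^2 - 262b - 822 → 4ab + 116a + 12b^3 + 40b^2 - 322b - 822
  leading term ab: subtract (-4/5)·f_1 from 4ab + 116a + 12b^3 + 40b^2 - 322b - 822 → 116a + 12b^3 + 40b^2 - 322b - 762
  leading term a: subtract (-116/15)·h_4 from 116a + 12b^3 + 40b^2 - 322b - 762 → -404/5b^3 + 136/15b^2 + 26954/15b - 1342
  leading term b^3: subtract (-101/3)·h_5 from -404/5b^3 + 136/15b^2 + 26954/15b - 1342 → -296/3b^2 - 245/3b + 6175/3
  leading term b^2: no divisor's leading term divides it; move -296/3b^2 to the remainder.
  leading term b: no divisor's leading term divides it; move -245/3b to the remainder.
  leading term 1: no divisor's leading term divides it; move 6175/3 to the remainder.
  remainder -296/3b^2 - 245/3b + 6175/3 ≠ 0; add h_6 = -296/3b^2 - 245/3b + 6175/3 to the basis.

S(f_1,h_4): lcm = ab. S = -4/5b^4 - 4/15b^3 + 274/15b^2 - 5b - 15.
  leading term b^4: subtract (-1/3b)·h_5 from -4/5b^4 - 4/15b^3 + 274/15b^2 - 5b - 15 → -4/3b^3 - 1/3b^2 + 86/3b - 15
  leading term b^3: subtract (-5/9)·h_5 from -4/3b^3 - 1/3b^2 + 86/3b - 15 → -19/9b^2 - 7/3b + 370/9
  leading term b^2: subtract (19/888)·h_6 from -19/9b^2 - 7/3b + 370/9 → -1561/2664b - 7805/2664
  leading term b: no divisor's leading term divides it; move -1561/2664b to the remainder.
  leading term 1: no divisor's leading term divides it; move -7805/2664 to the remainder.
  remainder -1561/2664b - 7805/2664 ≠ 0; add h_7 = -1561/2664b - 7805/2664 to the basis.

The other S-polynomials (S(f_2,h_4), S(f_3,h_4), S(f_1,h_5), S(f_2,h_5), S(f_3,h_5), S(h_4,h_5), S(f_1,h_6), S(f_2,h_6), S(f_3,h_6), S(h_4,h_6), S(h_5,h_6), S(f_1,h_7), S(f_2,h_7), S(f_3,h_7), S(h_4,h_7), S(h_5,h_7), S(h_6,h_7)) all reduce to 0 modulo the current basis, so we have a Gröbner basis.
Inter-reduce: drop elements whose leading term is divisible by another's, tail-reduce, and make monic.
Reduced Gröbner basis: {a + 3, b + 5}.

A lex Gröbner basis eliminates variables successively. Here b + 5 depends only on b, with roots {-5}; lifting each root through the earlier basis elements recovers the full solutions.
  b = -5: the earlier basis element becomes a + 3 = 0, giving a = -3 — point (-3, -5).
Zero-dimensionality of the ideal guarantees finitely many solutions over ℂ.

{(-3, -5)}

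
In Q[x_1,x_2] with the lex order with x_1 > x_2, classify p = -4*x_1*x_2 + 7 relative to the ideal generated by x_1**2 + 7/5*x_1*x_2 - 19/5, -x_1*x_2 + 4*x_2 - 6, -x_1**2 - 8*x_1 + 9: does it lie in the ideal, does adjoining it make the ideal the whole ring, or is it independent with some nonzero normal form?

First compute the reduced Gröbner basis of I by Buchberger's algorithm.
f_1 = x_1**2 + 7/5*x_1*x_2 - 19/5, LT = x_1**2.
f_2 = -x_1*x_2 + 4*x_2 - 6, LT = x_1*x_2.
f_3 = -x_1**2 - 8*x_1 + 9, LT = x_1**2.

S(f_1,f_2): lcm = x_1**2*x_2. S = 7/5*x_1*x_2**2 + 4*x_1*x_2 - 6*x_1 - 19/5*x_2.
  leading term x_1*x_2**2: subtract (-7/5*x_2)·f_2 from 7/5*x_1*x_2**2 + 4*x_1*x_2 - 6*x_1 - 19/5*x_2 → 4*x_1*x_2 - 6*x_1 + 28/5*x_2**2 - 61/5*x_2
  leading term x_1*x_2: subtract (-4)·f_2 from 4*x_1*x_2 - 6*x_1 + 28/5*x_2**2 - 61/5*x_2 → -6*x_1 + 28/5*x_2**2 + 19/5*x_2 - 24
  leading term x_1: no divisor's leading term divides it; move -6*x_1 to the remainder.
  leading term x_2**2: no divisor's leading term divides it; move 28/5*x_2**2 to the remainder.
  leading term x_2: no divisor's leading term divides it; move 19/5*x_2 to the remainder.
  leading term 1: no divisor's leading term divides it; move -24 to the remainder.
  remainder -6*x_1 + 28/5*x_2**2 + 19/5*x_2 - 24 ≠ 0; add h_4 = -6*x_1 + 28/5*x_2**2 + 19/5*x_2 - 24 to the basis.

S(f_1,f_3): lcm = x_1**2. S = 7/5*x_1*x_2 - 8*x_1 + 26/5.
  leading term x_1*x_2: subtract (-7/5)·f_2 from 7/5*x_1*x_2 - 8*x_1 + 26/5 → -8*x_1 + 28/5*x_2 - 16/5
  leading term x_1: subtract (4/3)·h_4 from -8*x_1 + 28/5*x_2 - 16/5 → -112/15*x_2**2 + 8/15*x_2 + 144/5
  leading term x_2**2: no divisor's leading term divides it; move -112/15*x_2**2 to the remainder.
  leading term x_2: no divisor's leading term divides it; move 8/15*x_2 to the remainder.
  leading term 1: no divisor's leading term divides it; move 144/5 to the remainder.
  remainder -112/15*x_2**2 + 8/15*x_2 + 144/5 ≠ 0; add h_5 = -112/15*x_2**2 + 8/15*x_2 + 144/5 to the basis.

S(f_2,f_3): lcm = x_1**2*x_2. S = -12*x_1*x_2 + 6*x_1 + 9*x_2.
  leading term x_1*x_2: subtract (12)·f_2 from -12*x_1*x_2 + 6*x_1 + 9*x_2 → 6*x_1 - 39*x_2 + 72
  leading term x_1: subtract (-1)·h_4 from 6*x_1 - 39*x_2 + 72 → 28/5*x_2**2 - 176/5*x_2 + 48
  leading term x_2**2: subtract (-3/4)·h_5 from 28/5*x_2**2 - 176/5*x_2 + 48 → -174/5*x_2 + 348/5
  leading term x_2: no divisor's leading term divides it; move -174/5*x_2 to the remainder.
  leading term 1: no divisor's leading term divides it; move 348/5 to the remainder.
  remainder -174/5*x_2 + 348/5 ≠ 0; add h_6 = -174/5*x_2 + 348/5 to the basis.

The other S-polynomials (S(f_1,h_4), S(f_2,h_4), S(f_3,h_4), S(f_1,h_5), S(f_2,h_5), S(f_3,h_5), S(h_4,h_5), S(f_1,h_6), S(f_2,h_6), S(f_3,h_6), S(h_4,h_6), S(h_5,h_6)) all reduce to 0 modulo the current basis, so we have a Gröbner basis.
Inter-reduce: drop elements whose leading term is divisible by another's, tail-reduce, and make monic.
Reduced Gröbner basis: {x_1 - 1, x_2 - 2}.
Label its elements g_1 = x_1 - 1, g_2 = x_2 - 2.

Reduce p = -4*x_1*x_2 + 7 modulo G:
  leading term x_1*x_2: subtract (-4*x_2)·g_1 from -4*x_1*x_2 + 7 → -4*x_2 + 7
  leading term x_2: subtract (-4)·g_2 from -4*x_2 + 7 → -1
  leading term 1: no divisor's leading term divides it; move -1 to the remainder.
  normal form = -1.
The normal form is nonzero, so p ∉ I. Since p minus its normal form lies in I, I + (p) = I + (r) where r = -1; decide whether this ideal is the whole ring.
Here r = -1 is a nonzero constant, hence a unit: 1 ∈ I + (p), the Gröbner basis of I + (p) is {1}, and the enlarged system has no common solution — adjoining p is inconsistent.

Adjoining -4*x_1*x_2 + 7 makes the ideal the whole ring: the system is inconsistent.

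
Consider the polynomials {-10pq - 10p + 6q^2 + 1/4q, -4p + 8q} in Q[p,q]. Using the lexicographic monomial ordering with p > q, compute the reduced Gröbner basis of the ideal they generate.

G = {p - 2q, q^2 + 79/56q}

f_1 = -10pq - 10p + 6q^2 + 1/4q, LT = pq.
f_2 = -4p + 8q, LT = p.

S(f_1,f_2): lcm = pq. S = p + 7/5q^2 - 1/40q.
  reduce S modulo (f_1, f_2):
  remainder 7/5q^2 + 79/40q ≠ 0; add g_3 = 7/5q^2 + 79/40q to the basis.

The other S-polynomials (S(f_1,g_3), S(f_2,g_3)) all reduce to 0 modulo the current basis, so we have a Gröbner basis.
Inter-reduce: drop elements whose leading term is divisible by another's, tail-reduce, and make monic.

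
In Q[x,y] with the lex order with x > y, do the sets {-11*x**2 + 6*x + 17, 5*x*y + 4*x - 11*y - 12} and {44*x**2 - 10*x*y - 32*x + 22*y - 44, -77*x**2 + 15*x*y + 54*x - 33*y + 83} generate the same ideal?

Yes, the ideals are equal.

For a fixed monomial order, each ideal has a unique reduced Gröbner basis; comparing bases decides equality.
Buchberger on the first generating set:
f_1 = -11*x**2 + 6*x + 17, LT = x**2.
f_2 = 5*x*y + 4*x - 11*y - 12, LT = x*y.

S(f_1,f_2): lcm = x**2*y. S = -4/5*x**2 + 91/55*x*y + 12/5*x - 17/11*y.
  leading term x**2: subtract (4/55)·f_1 from -4/5*x**2 + 91/55*x*y + 12/5*x - 17/11*y → 91/55*x*y + 108/55*x - 17/11*y - 68/55
  leading term x*y: subtract (91/275)·f_2 from 91/55*x*y + 108/55*x - 17/11*y - 68/55 → 16/25*x + 576/275*y + 752/275
  leading term x: no divisor's leading term divides it; move 16/25*x to the remainder.
  leading term y: no divisor's leading term divides it; move 576/275*y to the remainder.
  leading term 1: no divisor's leading term divides it; move 752/275 to the remainder.
  remainder 16/25*x + 576/275*y + 752/275 ≠ 0; add g_3 = 16/25*x + 576/275*y + 752/275 to the basis.

S(f_2,g_3): lcm = x*y. S = 4/5*x - 36/11*y**2 - 356/55*y - 12/5.
  leading term x: subtract (5/4)·g_3 from 4/5*x - 36/11*y**2 - 356/55*y - 12/5 → -36/11*y**2 - 100/11*y - 64/11
  leading term y**2: no divisor's leading term divides it; move -36/11*y**2 to the remainder.
  leading term y: no divisor's leading term divides it; move -100/11*y to the remainder.
  leading term 1: no divisor's leading term divides it; move -64/11 to the remainder.
  remainder -36/11*y**2 - 100/11*y - 64/11 ≠ 0; add g_4 = -36/11*y**2 - 100/11*y - 64/11 to the basis.

The other S-polynomials (S(f_1,g_3), S(f_1,g_4), S(f_2,g_4), S(g_3,g_4)) all reduce to 0 modulo the current basis, so we have a Gröbner basis.
Inter-reduce: drop elements whose leading term is divisible by another's, tail-reduce, and make monic.
Reduced Gröbner basis: {x + 36/11*y + 47/11, y**2 + 25/9*y + 16/9}.

Buchberger on the second generating set:
h_1 = 44*x**2 - 10*x*y - 32*x + 22*y - 44, LT = x**2.
h_2 = -77*x**2 + 15*x*y + 54*x - 33*y + 83, LT = x**2.

S(h_1,h_2): lcm = x**2. S = -5/154*x*y - 2/77*x + 1/14*y + 6/77.
  leading term x*y: no divisor's leading term divides it; move -5/154*x*y to the remainder.
  leading term x: no divisor's leading term divides it; move -2/77*x to the remainder.
  leading term y: no divisor's leading term divides it; move 1/14*y to the remainder.
  leading term 1: no divisor's leading term divides it; move 6/77 to the remainder.
  remainder -5/154*x*y - 2/77*x + 1/14*y + 6/77 ≠ 0; add k_3 = -5/154*x*y - 2/77*x + 1/14*y + 6/77 to the basis.

S(h_1,k_3): lcm = x**2*y. S = -4/5*x**2 - 5/22*x*y**2 + 81/55*x*y + 12/5*x + 1/2*y**2 - y.
  leading term x**2: subtract (-1/55)·h_1 from -4/5*x**2 - 5/22*x*y**2 + 81/55*x*y + 12/5*x + 1/2*y**2 - y → -5/22*x*y**2 + 71/55*x*y + 20/11*x + 1/2*y**2 - 3/5*y - 4/5
  leading term x*y**2: subtract (7*y)·k_3 from -5/22*x*y**2 + 71/55*x*y + 20/11*x + 1/2*y**2 - 3/5*y - 4/5 → 81/55*x*y + 20/11*x - 63/55*y - 4/5
  leading term x*y: subtract (-1134/25)·k_3 from 81/55*x*y + 20/11*x - 63/55*y - 4/5 → 16/25*x + 576/275*y + 752/275
  leading term x: no divisor's leading term divides it; move 16/25*x to the remainder.
  leading term y: no divisor's leading term divides it; move 576/275*y to the remainder.
  leading term 1: no divisor's leading term divides it; move 752/275 to the remainder.
  remainder 16/25*x + 576/275*y + 752/275 ≠ 0; add k_4 = 16/25*x + 576/275*y + 752/275 to the basis.

S(k_3,k_4): lcm = x*y. S = 4/5*x - 36/11*y**2 - 356/55*y - 12/5.
  leading term x: subtract (5/4)·k_4 from 4/5*x - 36/11*y**2 - 356/55*y - 12/5 → -36/11*y**2 - 100/11*y - 64/11
  leading term y**2: no divisor's leading term divides it; move -36/11*y**2 to the remainder.
  leading term y: no divisor's leading term divides it; move -100/11*y to the remainder.
  leading term 1: no divisor's leading term divides it; move -64/11 to the remainder.
  remainder -36/11*y**2 - 100/11*y - 64/11 ≠ 0; add k_5 = -36/11*y**2 - 100/11*y - 64/11 to the basis.

The other S-polynomials (S(h_2,k_3), S(h_1,k_4), S(h_2,k_4), S(h_1,k_5), S(h_2,k_5), S(k_3,k_5), S(k_4,k_5)) all reduce to 0 modulo the current basis, so we have a Gröbner basis.
Inter-reduce: drop elements whose leading term is divisible by another's, tail-reduce, and make monic.
Reduced Gröbner basis: {x + 36/11*y + 47/11, y**2 + 25/9*y + 16/9}.

These coincide, so the ideals are equal.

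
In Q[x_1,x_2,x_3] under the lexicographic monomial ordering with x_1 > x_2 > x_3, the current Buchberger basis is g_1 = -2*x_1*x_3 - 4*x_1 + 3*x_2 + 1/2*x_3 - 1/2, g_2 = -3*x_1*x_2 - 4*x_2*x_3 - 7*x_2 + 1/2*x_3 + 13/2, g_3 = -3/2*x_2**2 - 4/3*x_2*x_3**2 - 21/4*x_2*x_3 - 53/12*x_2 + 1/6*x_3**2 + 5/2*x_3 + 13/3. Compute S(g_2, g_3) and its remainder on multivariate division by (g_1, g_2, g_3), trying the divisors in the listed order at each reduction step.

S(g_2, g_3) = -8/9*x_1*x_2*x_3**2 - 7/2*x_1*x_2*x_3 - 53/18*x_1*x_2 + 1/9*x_1*x_3**2 + 5/3*x_1*x_3 + 26/9*x_1 + 4/3*x_2**2*x_3 + 7/3*x_2**2 - 1/6*x_2*x_3 - 13/6*x_2; remainder on division = 0.

lcm(LM(g_2), LM(g_3)) = x_1*x_2**2.
S = (lcm/LT(g_2))·g_2 − (lcm/LT(g_3))·g_3 = -8/9*x_1*x_2*x_3**2 - 7/2*x_1*x_2*x_3 - 53/18*x_1*x_2 + 1/9*x_1*x_3**2 + 5/3*x_1*x_3 + 26/9*x_1 + 4/3*x_2**2*x_3 + 7/3*x_2**2 - 1/6*x_2*x_3 - 13/6*x_2.
Reduce S modulo (g_1, g_2, g_3) in that order:
  leading term x_1*x_2*x_3**2: subtract (4/9*x_2*x_3)·g_1 from -8/9*x_1*x_2*x_3**2 - 7/2*x_1*x_2*x_3 - 53/18*x_1*x_2 + 1/9*x_1*x_3**2 + 5/3*x_1*x_3 + 26/9*x_1 + 4/3*x_2**2*x_3 + 7/3*x_2**2 - 1/6*x_2*x_3 - 13/6*x_2 → -31/18*x_1*x_2*x_3 - 53/18*x_1*x_2 + 1/9*x_1*x_3**2 + 5/3*x_1*x_3 + 26/9*x_1 + 7/3*x_2**2 - 2/9*x_2*x_3**2 + 1/18*x_2*x_3 - 13/6*x_2
  leading term x_1*x_2*x_3: subtract (31/36*x_2)·g_1 from -31/18*x_1*x_2*x_3 - 53/18*x_1*x_2 + 1/9*x_1*x_3**2 + 5/3*x_1*x_3 + 26/9*x_1 + 7/3*x_2**2 - 2/9*x_2*x_3**2 + 1/18*x_2*x_3 - 13/6*x_2 → 1/2*x_1*x_2 + 1/9*x_1*x_3**2 + 5/3*x_1*x_3 + 26/9*x_1 - 1/4*x_2**2 - 2/9*x_2*x_3**2 - 3/8*x_2*x_3 - 125/72*x_2
  leading term x_1*x_2: subtract (-1/6)·g_2 from 1/2*x_1*x_2 + 1/9*x_1*x_3**2 + 5/3*x_1*x_3 + 26/9*x_1 - 1/4*x_2**2 - 2/9*x_2*x_3**2 - 3/8*x_2*x_3 - 125/72*x_2 → 1/9*x_1*x_3**2 + 5/3*x_1*x_3 + 26/9*x_1 - 1/4*x_2**2 - 2/9*x_2*x_3**2 - 25/24*x_2*x_3 - 209/72*x_2 + 1/12*x_3 + 13/12
  leading term x_1*x_3**2: subtract (-1/18*x_3)·g_1 from 1/9*x_1*x_3**2 + 5/3*x_1*x_3 + 26/9*x_1 - 1/4*x_2**2 - 2/9*x_2*x_3**2 - 25/24*x_2*x_3 - 209/72*x_2 + 1/12*x_3 + 13/12 → 13/9*x_1*x_3 + 26/9*x_1 - 1/4*x_2**2 - 2/9*x_2*x_3**2 - 7/8*x_2*x_3 - 209/72*x_2 + 1/36*x_3**2 + 1/18*x_3 + 13/12
  leading term x_1*x_3: subtract (-13/18)·g_1 from 13/9*x_1*x_3 + 26/9*x_1 - 1/4*x_2**2 - 2/9*x_2*x_3**2 - 7/8*x_2*x_3 - 209/72*x_2 + 1/36*x_3**2 + 1/18*x_3 + 13/12 → -1/4*x_2**2 - 2/9*x_2*x_3**2 - 7/8*x_2*x_3 - 53/72*x_2 + 1/36*x_3**2 + 5/12*x_3 + 13/18
  leading term x_2**2: subtract (1/6)·g_3 from -1/4*x_2**2 - 2/9*x_2*x_3**2 - 7/8*x_2*x_3 - 53/72*x_2 + 1/36*x_3**2 + 5/12*x_3 + 13/18 → 0
The remainder is 0, so this S-polynomial contributes no new basis element.
This is the inner loop of Buchberger's algorithm — each nonzero remainder becomes a new basis element.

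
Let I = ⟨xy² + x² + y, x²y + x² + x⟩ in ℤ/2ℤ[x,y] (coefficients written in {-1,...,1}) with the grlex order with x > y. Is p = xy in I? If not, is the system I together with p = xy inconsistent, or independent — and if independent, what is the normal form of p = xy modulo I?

xy is independent of I; its normal form modulo I is y².

First compute the reduced Gröbner basis of I by Buchberger's algorithm.
f_1 = xy² + x² + y, LT = xy².
f_2 = x²y + x² + x, LT = x²y.

S(f_1,f_2): lcm = x²y². S = x³ + x²y.
  leading term x³: no divisor's leading term divides it; move x³ to the remainder.
  leading term x²y: subtract (1)·f_2 from x²y → x² + x
  leading term x²: no divisor's leading term divides it; move x² to the remainder.
  leading term x: no divisor's leading term divides it; move x to the remainder.
  remainder x³ + x² + x ≠ 0; add h_3 = x³ + x² + x to the basis.

S(f_1,h_3): lcm = x³y². S = x⁴ + x²y² + x²y + xy².
  leading term x⁴: subtract (x)·h_3 from x⁴ + x²y² + x²y + xy² → x²y² + x³ + x²y + xy² + x²
  leading term x²y²: subtract (x)·f_1 from x²y² + x³ + x²y + xy² + x² → x²y + xy² + x² + xy
  leading term x²y: subtract (1)·f_2 from x²y + xy² + x² + xy → xy² + xy + x
  leading term xy²: subtract (1)·f_1 from xy² + xy + x → x² + xy + x + y
  leading term x²: no divisor's leading term divides it; move x² to the remainder.
  leading term xy: no divisor's leading term divides it; move xy to the remainder.
  leading term x: no divisor's leading term divides it; move x to the remainder.
  leading term y: no divisor's leading term divides it; move y to the remainder.
  remainder x² + xy + x + y ≠ 0; add h_4 = x² + xy + x + y to the basis.

S(f_2,h_3): lcm = x³y. S = x³ + x²y + x² + xy.
  leading term x³: subtract (1)·h_3 from x³ + x²y + x² + xy → x²y + xy + x
  leading term x²y: subtract (1)·f_2 from x²y + xy + x → x² + xy
  leading term x²: subtract (1)·h_4 from x² + xy → x + y
  leading term x: no divisor's leading term divides it; move x to the remainder.
  leading term y: no divisor's leading term divides it; move y to the remainder.
  remainder x + y ≠ 0; add h_5 = x + y to the basis.

S(f_1,h_4): lcm = x²y². S = xy³ + x³ + xy² + y³ + xy.
  leading term xy³: subtract (y)·f_1 from xy³ + x³ + xy² + y³ + xy → x³ + x²y + xy² + y³ + xy + y²
  leading term x³: subtract (1)·h_3 from x³ + x²y + xy² + y³ + xy + y² → x²y + xy² + y³ + x² + xy + y² + x
  leading term x²y: subtract (1)·f_2 from x²y + xy² + y³ + x² + xy + y² + x → xy² + y³ + xy + y²
  leading term xy²: subtract (1)·f_1 from xy² + y³ + xy + y² → y³ + x² + xy + y² + y
  leading term y³: no divisor's leading term divides it; move y³ to the remainder.
  leading term x²: subtract (1)·h_4 from x² + xy + y² + y → y² + x
  leading term y²: no divisor's leading term divides it; move y² to the remainder.
  leading term x: subtract (1)·h_5 from x → y
  leading term y: no divisor's leading term divides it; move y to the remainder.
  remainder y³ + y² + y ≠ 0; add h_6 = y³ + y² + y to the basis.

The other S-polynomials (S(f_2,h_4), S(h_3,h_4), S(f_1,h_5), S(f_2,h_5), S(h_3,h_5), S(h_4,h_5), S(f_1,h_6), S(f_2,h_6), S(h_3,h_6), S(h_4,h_6), S(h_5,h_6)) all reduce to 0 modulo the current basis, so we have a Gröbner basis.
Inter-reduce: drop elements whose leading term is divisible by another's, tail-reduce, and make monic.
Reduced Gröbner basis: {y³ + y² + y, x + y}.
Label its elements g_1 = y³ + y² + y, g_2 = x + y.

Reduce p = xy modulo G:
  leading term xy: subtract (y)·g_2 from xy → y²
  leading term y²: no divisor's leading term divides it; move y² to the remainder.
  normal form = y².
The normal form is nonzero, so p ∉ I. Since p minus its normal form lies in I, I + (p) = I + (r) where r = y²; decide whether this ideal is the whole ring.
Run Buchberger on G together with r (pairs among the g_i already reduce to 0 since G is a Gröbner basis):
g_1 = y³ + y² + y, LT = y³.
g_2 = x + y, LT = x.
r = y², LT = y².

S(g_1,r): lcm = y³. S = y² + y.
  leading term y²: subtract (1)·r from y² + y → y
  leading term y: no divisor's leading term divides it; move y to the remainder.
  remainder y ≠ 0; add m_4 = y to the basis.

The other S-polynomials (S(g_1,g_2), S(g_2,r), S(g_1,m_4), S(g_2,m_4), S(r,m_4)) all reduce to 0 modulo the current basis, so we have a Gröbner basis.
Inter-reduce: drop elements whose leading term is divisible by another's, tail-reduce, and make monic.
Reduced Gröbner basis: {x, y}.
The reduced Gröbner basis of I + (p) is {x, y} ≠ {1}, a proper ideal, so the enlarged system stays consistent: p is independent of I, with normal form y².

The remainder on division by a Gröbner basis is unique — it is the normal form.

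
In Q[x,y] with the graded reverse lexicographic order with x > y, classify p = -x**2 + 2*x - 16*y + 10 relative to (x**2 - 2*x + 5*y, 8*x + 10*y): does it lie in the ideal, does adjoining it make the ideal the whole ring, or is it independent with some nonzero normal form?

First compute the reduced Gröbner basis of I by Buchberger's algorithm.
f_1 = x**2 - 2*x + 5*y, LT = x**2.
f_2 = 8*x + 10*y, LT = x.

S(f_1,f_2): lcm = x**2. S = -5/4*x*y - 2*x + 5*y.
  leading term x*y: subtract (-5/32*y)·f_2 from -5/4*x*y - 2*x + 5*y → 25/16*y**2 - 2*x + 5*y
  leading term y**2: no divisor's leading term divides it; move 25/16*y**2 to the remainder.
  leading term x: subtract (-1/4)·f_2 from -2*x + 5*y → 15/2*y
  leading term y: no divisor's leading term divides it; move 15/2*y to the remainder.
  remainder 25/16*y**2 + 15/2*y ≠ 0; add h_3 = 25/16*y**2 + 15/2*y to the basis.

S(f_1,h_3): leading monomials are coprime, so the S-polynomial reduces to 0 (Buchberger's first criterion).
S(f_2,h_3): leading monomials are coprime, so the S-polynomial reduces to 0 (Buchberger's first criterion).
Every S-polynomial of the final basis reduces to 0, so we have a Gröbner basis.
Inter-reduce: drop elements whose leading term is divisible by another's, tail-reduce, and make monic.
Reduced Gröbner basis: {y**2 + 24/5*y, x + 5/4*y}.
Label its elements g_1 = y**2 + 24/5*y, g_2 = x + 5/4*y.

Reduce p = -x**2 + 2*x - 16*y + 10 modulo G:
  leading term x**2: subtract (-x)·g_2 from -x**2 + 2*x - 16*y + 10 → 5/4*x*y + 2*x - 16*y + 10
  leading term x*y: subtract (5/4*y)·g_2 from 5/4*x*y + 2*x - 16*y + 10 → -25/16*y**2 + 2*x - 16*y + 10
  leading term y**2: subtract (-25/16)·g_1 from -25/16*y**2 + 2*x - 16*y + 10 → 2*x - 17/2*y + 10
  leading term x: subtract (2)·g_2 from 2*x - 17/2*y + 10 → -11*y + 10
  leading term y: no divisor's leading term divides it; move -11*y to the remainder.
  leading term 1: no divisor's leading term divides it; move 10 to the remainder.
  normal form = -11*y + 10.
The normal form is nonzero, so p ∉ I. Since p minus its normal form lies in I, I + (p) = I + (r) where r = -11*y + 10; decide whether this ideal is the whole ring.
Run Buchberger on G together with r (pairs among the g_i already reduce to 0 since G is a Gröbner basis):
g_1 = y**2 + 24/5*y, LT = y**2.
g_2 = x + 5/4*y, LT = x.
r = -11*y + 10, LT = y.

S(g_1,g_2): leading monomials are coprime, so the S-polynomial reduces to 0 (Buchberger's first criterion).
S(g_1,r): lcm = y**2. S = 314/55*y.
  leading term y: subtract (-314/605)·r from 314/55*y → 628/121
  leading term 1: no divisor's leading term divides it; move 628/121 to the remainder.
  remainder 628/121 ≠ 0; add m_4 = 628/121 to the basis.

S(g_2,r): leading monomials are coprime, so the S-polynomial reduces to 0 (Buchberger's first criterion).
S(g_1,m_4): leading monomials are coprime, so the S-polynomial reduces to 0 (Buchberger's first criterion).
S(g_2,m_4): leading monomials are coprime, so the S-polynomial reduces to 0 (Buchberger's first criterion).
S(r,m_4): leading monomials are coprime, so the S-polynomial reduces to 0 (Buchberger's first criterion).
Every S-polynomial of the final basis reduces to 0, so we have a Gröbner basis.
Inter-reduce: drop elements whose leading term is divisible by another's, tail-reduce, and make monic.
Reduced Gröbner basis: {1}.
The reduced Gröbner basis of I + (p) is {1}: the ideal is the whole ring, so the enlarged system has no common solution — adjoining p is inconsistent.

The remainder on division by a Gröbner basis is unique — it is the normal form.

Adjoining -x**2 + 2*x - 16*y + 10 makes the ideal the whole ring: the system is inconsistent.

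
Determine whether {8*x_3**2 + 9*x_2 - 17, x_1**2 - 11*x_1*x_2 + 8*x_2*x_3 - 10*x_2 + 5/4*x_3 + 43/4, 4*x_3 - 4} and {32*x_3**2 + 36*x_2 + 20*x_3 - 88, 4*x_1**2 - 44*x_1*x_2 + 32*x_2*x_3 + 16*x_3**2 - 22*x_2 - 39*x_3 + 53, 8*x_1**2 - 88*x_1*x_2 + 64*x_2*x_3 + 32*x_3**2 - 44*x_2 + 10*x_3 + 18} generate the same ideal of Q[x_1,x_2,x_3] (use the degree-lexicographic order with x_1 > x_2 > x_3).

Since reduced Gröbner bases are canonical representatives of ideals under a given ordering, it suffices to compute and compare them.
Buchberger on the first generating set:
f_1 = 8*x_3**2 + 9*x_2 - 17, LT = x_3**2.
f_2 = x_1**2 - 11*x_1*x_2 + 8*x_2*x_3 - 10*x_2 + 5/4*x_3 + 43/4, LT = x_1**2.
f_3 = 4*x_3 - 4, LT = x_3.

S(f_1,f_3): lcm = x_3**2. S = 9/8*x_2 + x_3 - 17/8.
  reduce S modulo (f_1, f_2, f_3):
  remainder 9/8*x_2 - 9/8 ≠ 0; add g_4 = 9/8*x_2 - 9/8 to the basis.

The other S-polynomials (S(f_1,f_2), S(f_2,f_3), S(f_1,g_4), S(f_2,g_4), S(f_3,g_4)) all reduce to 0 modulo the current basis, so we have a Gröbner basis.
Inter-reduce: drop elements whose leading term is divisible by another's, tail-reduce, and make monic.
Reduced Gröbner basis: {x_1**2 - 11*x_1 + 10, x_2 - 1, x_3 - 1}.

Buchberger on the second generating set:
h_1 = 32*x_3**2 + 36*x_2 + 20*x_3 - 88, LT = x_3**2.
h_2 = 4*x_1**2 - 44*x_1*x_2 + 32*x_2*x_3 + 16*x_3**2 - 22*x_2 - 39*x_3 + 53, LT = x_1**2.
h_3 = 8*x_1**2 - 88*x_1*x_2 + 64*x_2*x_3 + 32*x_3**2 - 44*x_2 + 10*x_3 + 18, LT = x_1**2.

S(h_2,h_3): lcm = x_1**2. S = -11*x_3 + 11.
  reduce S modulo (h_1, h_2, h_3):
  remainder -11*x_3 + 11 ≠ 0; add k_4 = -11*x_3 + 11 to the basis.

S(h_1,k_4): lcm = x_3**2. S = 9/8*x_2 + 13/8*x_3 - 11/4.
  reduce S modulo (h_1, h_2, h_3, k_4):
  remainder 9/8*x_2 - 9/8 ≠ 0; add k_5 = 9/8*x_2 - 9/8 to the basis.

The other S-polynomials (S(h_1,h_2), S(h_1,h_3), S(h_2,k_4), S(h_3,k_4), S(h_1,k_5), S(h_2,k_5), S(h_3,k_5), S(k_4,k_5)) all reduce to 0 modulo the current basis, so we have a Gröbner basis.
Inter-reduce: drop elements whose leading term is divisible by another's, tail-reduce, and make monic.
Reduced Gröbner basis: {x_1**2 - 11*x_1 + 10, x_2 - 1, x_3 - 1}.

These coincide, so the ideals are equal.

Yes, the ideals are equal.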